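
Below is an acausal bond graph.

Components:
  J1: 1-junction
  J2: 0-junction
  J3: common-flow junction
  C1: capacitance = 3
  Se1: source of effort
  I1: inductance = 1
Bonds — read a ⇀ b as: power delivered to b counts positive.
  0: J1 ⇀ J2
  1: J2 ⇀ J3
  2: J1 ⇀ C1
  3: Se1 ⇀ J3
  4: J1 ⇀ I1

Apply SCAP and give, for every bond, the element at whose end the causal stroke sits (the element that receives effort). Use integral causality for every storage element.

β3 →J3  (Se1: effort source, stroke at far end)
β1 →J2  (J3: last free bond brings flow in)
β0 →J1  (J2 effort already set via bond 1)
β2 →J1  (C1 outputs effort q/C1)
β4 →I1  (J1: last free bond brings flow in)

bond 0 stroke→J1
bond 1 stroke→J2
bond 2 stroke→J1
bond 3 stroke→J3
bond 4 stroke→I1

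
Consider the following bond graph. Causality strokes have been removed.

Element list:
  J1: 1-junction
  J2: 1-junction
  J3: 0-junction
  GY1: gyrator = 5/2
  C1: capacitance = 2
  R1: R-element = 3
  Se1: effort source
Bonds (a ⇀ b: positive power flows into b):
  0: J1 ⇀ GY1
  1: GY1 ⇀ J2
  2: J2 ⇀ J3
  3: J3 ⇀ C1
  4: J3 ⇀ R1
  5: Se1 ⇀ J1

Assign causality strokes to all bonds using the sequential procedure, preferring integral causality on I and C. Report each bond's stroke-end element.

b5 |J1  (Se1 (Se) sets effort on bond)
b0 |GY1  (closing 1-jn rule on J1)
b1 |GY1  (GY1: gyrator matches bond 0)
b2 |J2  (common-f at J2 fixed by 1)
b3 |J3  (prefer integral on C1)
b4 |R1  (0-jn J3 has e-setter on 3)

bond 0 →GY1
bond 1 →GY1
bond 2 →J2
bond 3 →J3
bond 4 →R1
bond 5 →J1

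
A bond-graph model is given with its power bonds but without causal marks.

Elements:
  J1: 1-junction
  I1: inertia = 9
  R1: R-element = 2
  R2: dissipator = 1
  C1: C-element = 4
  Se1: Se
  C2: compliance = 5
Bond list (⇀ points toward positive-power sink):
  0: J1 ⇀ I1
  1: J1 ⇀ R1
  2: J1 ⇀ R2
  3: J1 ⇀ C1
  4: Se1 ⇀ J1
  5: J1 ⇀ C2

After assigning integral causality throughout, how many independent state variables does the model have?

β4 stroke→J1  (Se1: effort source, stroke at far end)
β0 stroke→I1  (I1: I, integral causality)
β1 stroke→J1  (common-f at J1 fixed by 0)
β2 stroke→J1  (1-jn J1 has f-setter on 0)
β3 stroke→J1  (J1 flow already set via bond 0)
β5 stroke→J1  (J1: bond 0 brought flow, rest push out)

3  (C1, C2, I1 all integral)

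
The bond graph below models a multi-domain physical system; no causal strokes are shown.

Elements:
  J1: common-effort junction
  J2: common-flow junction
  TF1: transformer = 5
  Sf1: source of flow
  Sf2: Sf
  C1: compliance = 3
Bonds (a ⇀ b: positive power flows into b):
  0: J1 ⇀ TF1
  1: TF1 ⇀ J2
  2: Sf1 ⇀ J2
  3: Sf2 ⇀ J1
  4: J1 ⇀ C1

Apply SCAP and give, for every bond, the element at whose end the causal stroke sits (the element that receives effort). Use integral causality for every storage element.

β2 stroke→Sf1  (Sf1 (Sf) sets flow on bond)
β3 stroke→Sf2  (Sf2: flow source, stroke at near end)
β1 stroke→J2  (1-jn J2 has f-setter on 2)
β0 stroke→TF1  (TF1 one-in-one-out from 1)
β4 stroke→J1  (only one effort-in slot at J1)

#0 stroke at TF1
#1 stroke at J2
#2 stroke at Sf1
#3 stroke at Sf2
#4 stroke at J1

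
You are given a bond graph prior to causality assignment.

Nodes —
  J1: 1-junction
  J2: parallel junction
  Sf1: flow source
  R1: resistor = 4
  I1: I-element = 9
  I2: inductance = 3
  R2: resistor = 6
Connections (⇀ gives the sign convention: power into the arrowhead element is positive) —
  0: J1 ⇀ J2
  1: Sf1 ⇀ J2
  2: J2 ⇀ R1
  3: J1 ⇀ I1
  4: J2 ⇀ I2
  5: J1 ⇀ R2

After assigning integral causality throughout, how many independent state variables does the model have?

b1 stroke→Sf1  (source Sf1 imposes f)
b3 stroke→I1  (I1 outputs flow p/I1)
b0 stroke→J1  (J1 flow already set via bond 3)
b5 stroke→J1  (J1 flow already set via bond 3)
b4 stroke→I2  (I2 outputs flow p/I2)
b2 stroke→J2  (J2: last free bond brings effort in)

2  (I1, I2 all integral)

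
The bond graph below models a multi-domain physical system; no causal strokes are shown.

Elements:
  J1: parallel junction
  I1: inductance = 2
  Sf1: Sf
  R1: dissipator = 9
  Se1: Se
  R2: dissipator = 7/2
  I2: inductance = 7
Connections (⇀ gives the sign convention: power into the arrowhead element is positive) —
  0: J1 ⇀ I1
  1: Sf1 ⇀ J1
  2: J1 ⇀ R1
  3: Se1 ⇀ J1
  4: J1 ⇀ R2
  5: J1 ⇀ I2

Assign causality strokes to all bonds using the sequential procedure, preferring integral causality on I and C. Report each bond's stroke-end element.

b1 →Sf1  (Sf1 fixes flow; stroke at Sf1)
b3 →J1  (source Se1 imposes e)
b0 →I1  (common-e at J1 fixed by 3)
b2 →R1  (J1 effort already set via bond 3)
b4 →R2  (J1: bond 3 brought effort, rest push out)
b5 →I2  (J1 effort already set via bond 3)

bond 0 stroke at I1
bond 1 stroke at Sf1
bond 2 stroke at R1
bond 3 stroke at J1
bond 4 stroke at R2
bond 5 stroke at I2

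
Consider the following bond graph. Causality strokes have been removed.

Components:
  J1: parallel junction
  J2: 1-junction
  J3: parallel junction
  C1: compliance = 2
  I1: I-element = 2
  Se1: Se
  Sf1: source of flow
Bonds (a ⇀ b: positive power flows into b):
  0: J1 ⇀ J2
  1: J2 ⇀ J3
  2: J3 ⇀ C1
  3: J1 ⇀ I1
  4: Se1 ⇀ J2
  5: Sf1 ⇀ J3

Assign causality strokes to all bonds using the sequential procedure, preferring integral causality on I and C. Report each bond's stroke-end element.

#0 →J1
#1 →J2
#2 →J3
#3 →I1
#4 →J2
#5 →Sf1

β4 |J2  (Se1 (Se) sets effort on bond)
β5 |Sf1  (Sf1 fixes flow; stroke at Sf1)
β2 |J3  (C1: C, integral causality)
β1 |J2  (J3 effort already set via bond 2)
β0 |J1  (closing 1-jn rule on J2)
β3 |I1  (0-jn J1 has e-setter on 0)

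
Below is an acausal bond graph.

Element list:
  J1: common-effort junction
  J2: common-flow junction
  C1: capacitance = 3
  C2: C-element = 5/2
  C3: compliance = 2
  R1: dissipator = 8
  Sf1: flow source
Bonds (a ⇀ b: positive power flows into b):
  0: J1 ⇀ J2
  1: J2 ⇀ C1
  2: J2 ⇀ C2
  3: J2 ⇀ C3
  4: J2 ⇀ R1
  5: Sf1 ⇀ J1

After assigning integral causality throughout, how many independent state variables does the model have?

β5 →Sf1  (Sf1 fixes flow; stroke at Sf1)
β0 →J1  (J1 needs exactly one e-in)
β1 →J2  (J2 flow already set via bond 0)
β2 →J2  (J2: bond 0 brought flow, rest push out)
β3 →J2  (J2 flow already set via bond 0)
β4 →J2  (1-jn J2 has f-setter on 0)

3  (C1, C2, C3 all integral)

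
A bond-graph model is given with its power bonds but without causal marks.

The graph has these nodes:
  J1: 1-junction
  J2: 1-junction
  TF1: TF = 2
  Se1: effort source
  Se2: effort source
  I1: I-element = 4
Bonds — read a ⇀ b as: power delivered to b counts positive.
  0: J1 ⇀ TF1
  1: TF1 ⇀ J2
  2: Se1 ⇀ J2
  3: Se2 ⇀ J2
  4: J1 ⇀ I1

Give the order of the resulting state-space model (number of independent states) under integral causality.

b2 →J2  (Se1 (Se) sets effort on bond)
b3 →J2  (Se2 (Se) sets effort on bond)
b1 →TF1  (closing 1-jn rule on J2)
b0 →J1  (TF1 one-in-one-out from 1)
b4 →I1  (J1 needs exactly one f-in)

1  (I1 all integral)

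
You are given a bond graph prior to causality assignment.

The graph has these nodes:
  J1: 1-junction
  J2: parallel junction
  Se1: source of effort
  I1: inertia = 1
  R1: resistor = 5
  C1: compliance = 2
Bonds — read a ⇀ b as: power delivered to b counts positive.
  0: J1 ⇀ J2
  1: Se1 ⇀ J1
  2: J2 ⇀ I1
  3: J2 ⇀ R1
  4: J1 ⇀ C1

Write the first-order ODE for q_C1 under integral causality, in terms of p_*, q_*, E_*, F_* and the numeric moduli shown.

b1 |J1  (Se1: effort source, stroke at far end)
b2 |I1  (I1 outputs flow p/I1)
b4 |J1  (prefer integral on C1)
b0 |J2  (J1 needs exactly one f-in)
b3 |R1  (J2 effort already set via bond 0)

dq_C1/dt = E_Se1/5 + p_I1 - q_C1/10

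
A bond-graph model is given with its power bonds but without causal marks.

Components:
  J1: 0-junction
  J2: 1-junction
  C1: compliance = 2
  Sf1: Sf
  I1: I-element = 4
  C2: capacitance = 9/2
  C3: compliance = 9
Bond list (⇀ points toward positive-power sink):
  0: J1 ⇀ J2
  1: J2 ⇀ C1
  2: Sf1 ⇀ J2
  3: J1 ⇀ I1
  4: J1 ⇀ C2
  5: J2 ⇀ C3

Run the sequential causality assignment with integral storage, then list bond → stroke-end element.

β0 →J2
β1 →J2
β2 →Sf1
β3 →I1
β4 →J1
β5 →J2

b2 stroke at Sf1  (Sf1: flow source, stroke at near end)
b0 stroke at J2  (J2: bond 2 brought flow, rest push out)
b1 stroke at J2  (common-f at J2 fixed by 2)
b5 stroke at J2  (1-jn J2 has f-setter on 2)
b3 stroke at I1  (I1 outputs flow p/I1)
b4 stroke at J1  (closing 0-jn rule on J1)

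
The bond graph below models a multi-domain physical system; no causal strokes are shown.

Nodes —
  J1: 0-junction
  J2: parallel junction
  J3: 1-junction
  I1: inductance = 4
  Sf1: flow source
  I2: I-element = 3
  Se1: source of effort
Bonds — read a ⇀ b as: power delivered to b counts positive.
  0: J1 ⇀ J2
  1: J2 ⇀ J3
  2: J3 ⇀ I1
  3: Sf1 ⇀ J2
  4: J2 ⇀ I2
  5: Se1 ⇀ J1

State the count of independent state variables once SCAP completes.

2  (I1, I2 all integral)

#3 →Sf1  (source Sf1 imposes f)
#5 →J1  (Se1: effort source, stroke at far end)
#0 →J2  (J1 effort already set via bond 5)
#1 →J3  (J2 effort already set via bond 0)
#4 →I2  (J2 effort already set via bond 0)
#2 →I1  (closing 1-jn rule on J3)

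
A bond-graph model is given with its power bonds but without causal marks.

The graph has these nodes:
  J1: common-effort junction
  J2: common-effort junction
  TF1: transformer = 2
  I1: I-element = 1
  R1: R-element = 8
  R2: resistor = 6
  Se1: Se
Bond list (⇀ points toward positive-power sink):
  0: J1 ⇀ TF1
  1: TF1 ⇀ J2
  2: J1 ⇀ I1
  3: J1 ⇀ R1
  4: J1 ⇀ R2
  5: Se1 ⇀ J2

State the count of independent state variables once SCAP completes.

1  (I1 all integral)

β5 →J2  (source Se1 imposes e)
β1 →TF1  (J2: bond 5 brought effort, rest push out)
β0 →J1  (TF1: transformer flips bond 1)
β2 →I1  (0-jn J1 has e-setter on 0)
β3 →R1  (0-jn J1 has e-setter on 0)
β4 →R2  (common-e at J1 fixed by 0)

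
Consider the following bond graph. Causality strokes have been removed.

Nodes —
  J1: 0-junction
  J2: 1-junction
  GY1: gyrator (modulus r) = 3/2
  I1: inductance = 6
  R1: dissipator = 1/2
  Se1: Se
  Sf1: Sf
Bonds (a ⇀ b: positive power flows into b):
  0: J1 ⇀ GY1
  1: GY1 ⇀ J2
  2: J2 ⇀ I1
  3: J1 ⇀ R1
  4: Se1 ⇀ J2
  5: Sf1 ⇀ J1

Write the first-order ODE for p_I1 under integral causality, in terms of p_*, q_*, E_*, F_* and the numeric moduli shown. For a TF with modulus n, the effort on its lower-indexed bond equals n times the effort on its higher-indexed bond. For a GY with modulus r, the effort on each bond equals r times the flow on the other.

b4 |J2  (Se1: effort source, stroke at far end)
b5 |Sf1  (source Sf1 imposes f)
b2 |I1  (prefer integral on I1)
b1 |J2  (J2 flow already set via bond 2)
b0 |J1  (through GY1, causality inverts; strokes same side of GY1)
b3 |R1  (J1: bond 0 brought effort, rest push out)

dp_I1/dt = E_Se1 + 3*F_Sf1/2 - 3*p_I1/4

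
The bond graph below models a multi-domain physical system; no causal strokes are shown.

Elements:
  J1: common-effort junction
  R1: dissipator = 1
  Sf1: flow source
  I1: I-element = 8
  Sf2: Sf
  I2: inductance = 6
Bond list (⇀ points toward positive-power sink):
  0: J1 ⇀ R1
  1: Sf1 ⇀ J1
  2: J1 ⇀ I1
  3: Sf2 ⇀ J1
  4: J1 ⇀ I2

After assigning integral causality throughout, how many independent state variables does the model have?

#1 stroke at Sf1  (Sf1: flow source, stroke at near end)
#3 stroke at Sf2  (Sf2: flow source, stroke at near end)
#2 stroke at I1  (I1 outputs flow p/I1)
#4 stroke at I2  (I2 integral (f out))
#0 stroke at J1  (closing 0-jn rule on J1)

2  (I1, I2 all integral)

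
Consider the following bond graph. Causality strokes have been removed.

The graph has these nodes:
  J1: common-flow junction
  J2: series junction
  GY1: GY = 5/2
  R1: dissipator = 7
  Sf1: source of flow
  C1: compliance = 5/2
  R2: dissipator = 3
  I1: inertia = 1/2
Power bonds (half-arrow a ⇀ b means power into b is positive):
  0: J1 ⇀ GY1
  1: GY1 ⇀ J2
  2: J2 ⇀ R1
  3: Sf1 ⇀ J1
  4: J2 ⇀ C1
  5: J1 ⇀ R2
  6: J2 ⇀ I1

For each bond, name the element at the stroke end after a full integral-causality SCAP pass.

b0 →J1
b1 →J2
b2 →J2
b3 →Sf1
b4 →J2
b5 →J1
b6 →I1

#3 |Sf1  (source Sf1 imposes f)
#0 |J1  (J1: bond 3 brought flow, rest push out)
#5 |J1  (1-jn J1 has f-setter on 3)
#1 |J2  (GY1: gyrator matches bond 0)
#4 |J2  (C1 outputs effort q/C1)
#6 |I1  (prefer integral on I1)
#2 |J2  (common-f at J2 fixed by 6)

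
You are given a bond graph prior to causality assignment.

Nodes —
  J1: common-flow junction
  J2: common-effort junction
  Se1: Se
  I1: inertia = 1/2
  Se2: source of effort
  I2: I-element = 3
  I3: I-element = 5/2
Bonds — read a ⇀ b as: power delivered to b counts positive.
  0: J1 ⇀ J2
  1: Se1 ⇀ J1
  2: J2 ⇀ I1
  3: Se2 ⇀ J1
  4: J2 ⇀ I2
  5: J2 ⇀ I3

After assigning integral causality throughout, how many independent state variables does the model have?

b1 →J1  (Se1 fixes effort; stroke away)
b3 →J1  (Se2 (Se) sets effort on bond)
b0 →J2  (only one flow-in slot at J1)
b2 →I1  (common-e at J2 fixed by 0)
b4 →I2  (common-e at J2 fixed by 0)
b5 →I3  (J2: bond 0 brought effort, rest push out)

3  (I1, I2, I3 all integral)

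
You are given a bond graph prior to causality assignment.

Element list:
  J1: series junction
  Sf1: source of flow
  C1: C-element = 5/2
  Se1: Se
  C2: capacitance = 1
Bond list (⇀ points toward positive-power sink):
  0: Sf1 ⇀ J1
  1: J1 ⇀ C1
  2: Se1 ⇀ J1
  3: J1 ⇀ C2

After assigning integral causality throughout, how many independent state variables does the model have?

2  (C1, C2 all integral)

bond 0 stroke at Sf1  (source Sf1 imposes f)
bond 2 stroke at J1  (source Se1 imposes e)
bond 1 stroke at J1  (J1: bond 0 brought flow, rest push out)
bond 3 stroke at J1  (common-f at J1 fixed by 0)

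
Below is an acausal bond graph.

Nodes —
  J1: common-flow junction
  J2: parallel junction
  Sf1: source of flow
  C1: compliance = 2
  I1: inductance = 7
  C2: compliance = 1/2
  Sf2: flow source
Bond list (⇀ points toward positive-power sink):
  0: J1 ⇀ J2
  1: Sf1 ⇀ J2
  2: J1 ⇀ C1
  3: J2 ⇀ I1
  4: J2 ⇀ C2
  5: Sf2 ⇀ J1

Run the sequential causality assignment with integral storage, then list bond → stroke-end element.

bond 0 stroke→J1
bond 1 stroke→Sf1
bond 2 stroke→J1
bond 3 stroke→I1
bond 4 stroke→J2
bond 5 stroke→Sf2

b1 |Sf1  (Sf1 fixes flow; stroke at Sf1)
b5 |Sf2  (Sf2 (Sf) sets flow on bond)
b0 |J1  (J1 flow already set via bond 5)
b2 |J1  (J1 flow already set via bond 5)
b3 |I1  (prefer integral on I1)
b4 |J2  (closing 0-jn rule on J2)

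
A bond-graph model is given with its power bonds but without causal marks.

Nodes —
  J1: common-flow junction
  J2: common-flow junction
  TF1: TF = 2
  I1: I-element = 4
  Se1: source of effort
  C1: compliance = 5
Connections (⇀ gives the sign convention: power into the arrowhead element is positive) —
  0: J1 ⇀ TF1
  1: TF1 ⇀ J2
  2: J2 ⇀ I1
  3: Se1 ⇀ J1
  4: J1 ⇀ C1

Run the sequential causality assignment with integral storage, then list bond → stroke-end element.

bond 0 →TF1
bond 1 →J2
bond 2 →I1
bond 3 →J1
bond 4 →J1

bond 3 →J1  (source Se1 imposes e)
bond 2 →I1  (I1 integral (f out))
bond 1 →J2  (J2: bond 2 brought flow, rest push out)
bond 0 →TF1  (TF1 one-in-one-out from 1)
bond 4 →J1  (common-f at J1 fixed by 0)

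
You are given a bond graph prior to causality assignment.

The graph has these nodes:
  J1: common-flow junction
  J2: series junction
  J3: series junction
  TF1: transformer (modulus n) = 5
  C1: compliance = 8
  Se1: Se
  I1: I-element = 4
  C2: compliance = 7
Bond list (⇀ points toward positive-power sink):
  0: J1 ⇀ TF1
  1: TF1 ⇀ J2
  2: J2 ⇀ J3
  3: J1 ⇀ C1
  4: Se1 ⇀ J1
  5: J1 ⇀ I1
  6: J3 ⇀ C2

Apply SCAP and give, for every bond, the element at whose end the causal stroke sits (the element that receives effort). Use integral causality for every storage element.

β0 stroke at J1
β1 stroke at TF1
β2 stroke at J2
β3 stroke at J1
β4 stroke at J1
β5 stroke at I1
β6 stroke at J3

#4 →J1  (Se1 (Se) sets effort on bond)
#3 →J1  (C1: C, integral causality)
#5 →I1  (I1 outputs flow p/I1)
#0 →J1  (J1: bond 5 brought flow, rest push out)
#1 →TF1  (TF TF1: opposite of bond 0)
#2 →J2  (1-jn J2 has f-setter on 1)
#6 →J3  (J3 flow already set via bond 2)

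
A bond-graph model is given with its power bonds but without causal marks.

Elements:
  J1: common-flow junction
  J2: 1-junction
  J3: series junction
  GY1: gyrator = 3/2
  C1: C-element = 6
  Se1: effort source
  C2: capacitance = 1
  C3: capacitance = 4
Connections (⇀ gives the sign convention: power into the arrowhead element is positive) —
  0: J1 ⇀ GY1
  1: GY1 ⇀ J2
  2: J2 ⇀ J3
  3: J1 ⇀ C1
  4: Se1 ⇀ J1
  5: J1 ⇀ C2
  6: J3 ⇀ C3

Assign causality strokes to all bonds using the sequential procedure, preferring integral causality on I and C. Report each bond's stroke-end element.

#4 →J1  (Se1 (Se) sets effort on bond)
#3 →J1  (C1 outputs effort q/C1)
#5 →J1  (prefer integral on C2)
#0 →GY1  (J1: last free bond brings flow in)
#1 →GY1  (GY GY1: same side as bond 0)
#2 →J2  (1-jn J2 has f-setter on 1)
#6 →J3  (J3: bond 2 brought flow, rest push out)

#0 stroke at GY1
#1 stroke at GY1
#2 stroke at J2
#3 stroke at J1
#4 stroke at J1
#5 stroke at J1
#6 stroke at J3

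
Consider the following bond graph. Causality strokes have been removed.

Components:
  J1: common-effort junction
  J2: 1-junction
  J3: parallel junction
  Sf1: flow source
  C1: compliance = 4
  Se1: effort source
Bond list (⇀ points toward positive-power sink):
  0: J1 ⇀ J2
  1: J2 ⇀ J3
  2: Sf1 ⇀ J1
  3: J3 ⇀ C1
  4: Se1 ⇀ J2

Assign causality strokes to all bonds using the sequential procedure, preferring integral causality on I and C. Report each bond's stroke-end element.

#0 →J1
#1 →J2
#2 →Sf1
#3 →J3
#4 →J2

#2 stroke at Sf1  (Sf1 fixes flow; stroke at Sf1)
#4 stroke at J2  (Se1 (Se) sets effort on bond)
#0 stroke at J1  (J1 needs exactly one e-in)
#1 stroke at J2  (1-jn J2 has f-setter on 0)
#3 stroke at J3  (only one effort-in slot at J3)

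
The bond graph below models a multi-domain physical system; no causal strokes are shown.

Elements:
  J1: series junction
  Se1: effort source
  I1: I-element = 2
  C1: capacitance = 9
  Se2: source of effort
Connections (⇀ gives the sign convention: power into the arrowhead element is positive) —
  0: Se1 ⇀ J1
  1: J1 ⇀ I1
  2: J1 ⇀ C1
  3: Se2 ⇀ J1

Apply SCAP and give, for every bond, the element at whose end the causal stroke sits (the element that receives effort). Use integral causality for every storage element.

β0 stroke→J1  (Se1: effort source, stroke at far end)
β3 stroke→J1  (Se2 fixes effort; stroke away)
β1 stroke→I1  (I1 integral (f out))
β2 stroke→J1  (J1: bond 1 brought flow, rest push out)

#0 |J1
#1 |I1
#2 |J1
#3 |J1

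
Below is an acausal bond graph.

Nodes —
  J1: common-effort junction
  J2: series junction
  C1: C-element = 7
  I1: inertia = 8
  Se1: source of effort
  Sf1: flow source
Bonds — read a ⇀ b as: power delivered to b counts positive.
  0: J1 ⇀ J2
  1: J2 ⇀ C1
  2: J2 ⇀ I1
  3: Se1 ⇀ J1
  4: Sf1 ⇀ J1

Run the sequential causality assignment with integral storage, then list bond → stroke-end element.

β0 stroke→J2
β1 stroke→J2
β2 stroke→I1
β3 stroke→J1
β4 stroke→Sf1

β3 stroke at J1  (Se1 fixes effort; stroke away)
β4 stroke at Sf1  (Sf1 (Sf) sets flow on bond)
β0 stroke at J2  (common-e at J1 fixed by 3)
β1 stroke at J2  (C1 outputs effort q/C1)
β2 stroke at I1  (J2: last free bond brings flow in)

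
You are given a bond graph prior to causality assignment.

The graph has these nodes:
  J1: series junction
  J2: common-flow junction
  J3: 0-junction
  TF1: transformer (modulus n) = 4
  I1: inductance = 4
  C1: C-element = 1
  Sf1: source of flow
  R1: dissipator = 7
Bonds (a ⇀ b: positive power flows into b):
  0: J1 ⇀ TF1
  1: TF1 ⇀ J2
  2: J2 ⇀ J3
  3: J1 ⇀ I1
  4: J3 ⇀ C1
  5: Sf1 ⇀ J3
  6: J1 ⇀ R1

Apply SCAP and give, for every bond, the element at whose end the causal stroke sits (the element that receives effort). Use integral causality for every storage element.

#0 |J1
#1 |TF1
#2 |J2
#3 |I1
#4 |J3
#5 |Sf1
#6 |J1

bond 5 stroke at Sf1  (Sf1 (Sf) sets flow on bond)
bond 3 stroke at I1  (I1 integral (f out))
bond 0 stroke at J1  (1-jn J1 has f-setter on 3)
bond 6 stroke at J1  (common-f at J1 fixed by 3)
bond 1 stroke at TF1  (TF1 one-in-one-out from 0)
bond 2 stroke at J2  (J2: bond 1 brought flow, rest push out)
bond 4 stroke at J3  (J3 needs exactly one e-in)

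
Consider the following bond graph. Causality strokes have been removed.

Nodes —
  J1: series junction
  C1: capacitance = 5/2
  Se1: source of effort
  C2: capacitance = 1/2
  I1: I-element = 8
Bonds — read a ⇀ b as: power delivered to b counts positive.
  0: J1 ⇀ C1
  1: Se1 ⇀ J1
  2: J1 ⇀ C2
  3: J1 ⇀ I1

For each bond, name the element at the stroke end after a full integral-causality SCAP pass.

#1 stroke→J1  (Se1 fixes effort; stroke away)
#0 stroke→J1  (C1 outputs effort q/C1)
#2 stroke→J1  (C2 outputs effort q/C2)
#3 stroke→I1  (only one flow-in slot at J1)

#0 |J1
#1 |J1
#2 |J1
#3 |I1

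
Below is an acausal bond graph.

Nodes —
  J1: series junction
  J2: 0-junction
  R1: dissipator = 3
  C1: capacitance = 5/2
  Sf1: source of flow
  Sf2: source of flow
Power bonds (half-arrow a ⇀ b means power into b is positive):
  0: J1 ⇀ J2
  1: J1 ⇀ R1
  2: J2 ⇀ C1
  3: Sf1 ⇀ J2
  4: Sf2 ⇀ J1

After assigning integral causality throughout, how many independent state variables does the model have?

#3 →Sf1  (Sf1: flow source, stroke at near end)
#4 →Sf2  (source Sf2 imposes f)
#0 →J1  (J1 flow already set via bond 4)
#1 →J1  (J1 flow already set via bond 4)
#2 →J2  (J2 needs exactly one e-in)

1  (C1 all integral)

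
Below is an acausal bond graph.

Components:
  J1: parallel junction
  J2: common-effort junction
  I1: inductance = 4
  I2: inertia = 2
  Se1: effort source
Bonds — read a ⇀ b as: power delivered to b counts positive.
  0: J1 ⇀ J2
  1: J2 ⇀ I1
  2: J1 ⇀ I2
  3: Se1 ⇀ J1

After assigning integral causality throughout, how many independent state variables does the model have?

2  (I1, I2 all integral)

β3 →J1  (Se1: effort source, stroke at far end)
β0 →J2  (J1 effort already set via bond 3)
β2 →I2  (common-e at J1 fixed by 3)
β1 →I1  (common-e at J2 fixed by 0)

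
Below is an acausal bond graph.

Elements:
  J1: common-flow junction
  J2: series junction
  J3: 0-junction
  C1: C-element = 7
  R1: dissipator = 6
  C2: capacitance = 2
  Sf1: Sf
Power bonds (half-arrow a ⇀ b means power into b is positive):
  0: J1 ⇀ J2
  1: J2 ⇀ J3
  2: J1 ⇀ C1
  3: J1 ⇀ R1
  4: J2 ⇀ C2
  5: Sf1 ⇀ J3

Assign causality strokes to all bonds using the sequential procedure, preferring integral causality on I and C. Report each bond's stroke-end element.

bond 5 →Sf1  (source Sf1 imposes f)
bond 1 →J3  (closing 0-jn rule on J3)
bond 0 →J2  (1-jn J2 has f-setter on 1)
bond 4 →J2  (common-f at J2 fixed by 1)
bond 2 →J1  (common-f at J1 fixed by 0)
bond 3 →J1  (common-f at J1 fixed by 0)

#0 stroke at J2
#1 stroke at J3
#2 stroke at J1
#3 stroke at J1
#4 stroke at J2
#5 stroke at Sf1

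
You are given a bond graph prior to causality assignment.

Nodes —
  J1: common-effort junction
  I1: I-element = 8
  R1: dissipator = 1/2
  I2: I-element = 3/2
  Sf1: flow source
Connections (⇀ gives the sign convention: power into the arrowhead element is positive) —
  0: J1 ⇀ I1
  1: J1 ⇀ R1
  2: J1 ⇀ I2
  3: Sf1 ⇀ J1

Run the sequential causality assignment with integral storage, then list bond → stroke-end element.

#0 →I1
#1 →J1
#2 →I2
#3 →Sf1

β3 stroke→Sf1  (source Sf1 imposes f)
β0 stroke→I1  (prefer integral on I1)
β2 stroke→I2  (I2 outputs flow p/I2)
β1 stroke→J1  (closing 0-jn rule on J1)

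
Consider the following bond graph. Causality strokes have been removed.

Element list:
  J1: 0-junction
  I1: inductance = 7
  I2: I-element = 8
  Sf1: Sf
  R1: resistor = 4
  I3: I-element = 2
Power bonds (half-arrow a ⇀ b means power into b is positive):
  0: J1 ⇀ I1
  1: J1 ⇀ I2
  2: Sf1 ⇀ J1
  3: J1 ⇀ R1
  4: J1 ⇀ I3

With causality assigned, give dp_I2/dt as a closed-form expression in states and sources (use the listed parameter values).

#2 stroke at Sf1  (Sf1 fixes flow; stroke at Sf1)
#0 stroke at I1  (I1: I, integral causality)
#1 stroke at I2  (I2: I, integral causality)
#4 stroke at I3  (I3 integral (f out))
#3 stroke at J1  (closing 0-jn rule on J1)

dp_I2/dt = 4*F_Sf1 - 4*p_I1/7 - p_I2/2 - 2*p_I3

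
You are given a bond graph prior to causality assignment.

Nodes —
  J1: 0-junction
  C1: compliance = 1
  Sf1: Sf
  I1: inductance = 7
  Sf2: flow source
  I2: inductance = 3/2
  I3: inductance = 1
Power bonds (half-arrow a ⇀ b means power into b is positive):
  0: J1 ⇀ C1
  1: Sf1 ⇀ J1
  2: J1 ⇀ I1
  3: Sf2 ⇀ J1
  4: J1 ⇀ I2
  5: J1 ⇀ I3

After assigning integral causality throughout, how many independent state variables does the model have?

4  (C1, I1, I2, I3 all integral)

#1 stroke at Sf1  (Sf1 (Sf) sets flow on bond)
#3 stroke at Sf2  (Sf2: flow source, stroke at near end)
#0 stroke at J1  (C1 integral (e out))
#2 stroke at I1  (0-jn J1 has e-setter on 0)
#4 stroke at I2  (J1 effort already set via bond 0)
#5 stroke at I3  (0-jn J1 has e-setter on 0)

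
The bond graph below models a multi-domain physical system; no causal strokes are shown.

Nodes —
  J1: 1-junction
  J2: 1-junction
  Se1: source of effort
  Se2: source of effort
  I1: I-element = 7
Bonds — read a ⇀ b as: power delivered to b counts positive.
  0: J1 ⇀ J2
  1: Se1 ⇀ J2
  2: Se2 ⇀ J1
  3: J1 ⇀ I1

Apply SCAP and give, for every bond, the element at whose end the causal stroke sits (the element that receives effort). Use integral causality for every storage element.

β1 stroke→J2  (Se1: effort source, stroke at far end)
β2 stroke→J1  (Se2 (Se) sets effort on bond)
β0 stroke→J1  (only one flow-in slot at J2)
β3 stroke→I1  (only one flow-in slot at J1)

#0 stroke→J1
#1 stroke→J2
#2 stroke→J1
#3 stroke→I1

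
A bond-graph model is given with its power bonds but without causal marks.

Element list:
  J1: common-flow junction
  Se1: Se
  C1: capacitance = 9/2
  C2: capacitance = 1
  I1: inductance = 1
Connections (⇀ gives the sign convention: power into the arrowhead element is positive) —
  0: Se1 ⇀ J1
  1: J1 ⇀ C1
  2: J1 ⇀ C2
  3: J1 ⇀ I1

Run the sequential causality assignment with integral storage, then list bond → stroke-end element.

β0 →J1
β1 →J1
β2 →J1
β3 →I1

b0 stroke→J1  (source Se1 imposes e)
b1 stroke→J1  (C1 integral (e out))
b2 stroke→J1  (prefer integral on C2)
b3 stroke→I1  (J1 needs exactly one f-in)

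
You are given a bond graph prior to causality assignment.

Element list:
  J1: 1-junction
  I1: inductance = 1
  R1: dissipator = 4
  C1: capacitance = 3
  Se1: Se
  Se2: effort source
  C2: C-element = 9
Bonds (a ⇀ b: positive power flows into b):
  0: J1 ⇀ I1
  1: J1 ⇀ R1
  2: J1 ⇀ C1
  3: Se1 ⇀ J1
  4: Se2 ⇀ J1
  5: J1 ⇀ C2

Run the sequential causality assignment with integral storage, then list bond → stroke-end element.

bond 0 |I1
bond 1 |J1
bond 2 |J1
bond 3 |J1
bond 4 |J1
bond 5 |J1

bond 3 →J1  (Se1: effort source, stroke at far end)
bond 4 →J1  (Se2 (Se) sets effort on bond)
bond 0 →I1  (I1 integral (f out))
bond 1 →J1  (1-jn J1 has f-setter on 0)
bond 2 →J1  (J1 flow already set via bond 0)
bond 5 →J1  (J1: bond 0 brought flow, rest push out)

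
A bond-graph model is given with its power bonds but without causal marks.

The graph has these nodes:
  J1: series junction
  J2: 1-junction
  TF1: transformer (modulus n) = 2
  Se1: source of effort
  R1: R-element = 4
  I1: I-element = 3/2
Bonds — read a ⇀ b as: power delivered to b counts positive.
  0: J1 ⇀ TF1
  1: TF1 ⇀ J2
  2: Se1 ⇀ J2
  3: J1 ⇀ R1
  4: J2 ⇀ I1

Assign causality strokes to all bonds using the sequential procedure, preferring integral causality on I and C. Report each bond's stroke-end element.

#2 stroke→J2  (Se1 fixes effort; stroke away)
#4 stroke→I1  (I1: I, integral causality)
#1 stroke→J2  (1-jn J2 has f-setter on 4)
#0 stroke→TF1  (TF TF1: opposite of bond 1)
#3 stroke→J1  (J1 flow already set via bond 0)

#0 stroke→TF1
#1 stroke→J2
#2 stroke→J2
#3 stroke→J1
#4 stroke→I1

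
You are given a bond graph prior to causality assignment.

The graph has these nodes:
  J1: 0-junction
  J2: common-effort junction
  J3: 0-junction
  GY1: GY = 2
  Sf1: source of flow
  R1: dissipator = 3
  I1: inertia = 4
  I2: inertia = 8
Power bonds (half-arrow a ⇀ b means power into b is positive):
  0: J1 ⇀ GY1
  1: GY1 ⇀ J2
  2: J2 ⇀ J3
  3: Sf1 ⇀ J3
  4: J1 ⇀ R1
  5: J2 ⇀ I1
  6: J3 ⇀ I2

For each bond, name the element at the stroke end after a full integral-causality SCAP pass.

#3 stroke at Sf1  (Sf1 fixes flow; stroke at Sf1)
#5 stroke at I1  (I1 outputs flow p/I1)
#6 stroke at I2  (prefer integral on I2)
#2 stroke at J3  (J3: last free bond brings effort in)
#1 stroke at J2  (closing 0-jn rule on J2)
#0 stroke at J1  (through GY1, causality inverts; strokes same side of GY1)
#4 stroke at R1  (0-jn J1 has e-setter on 0)

bond 0 stroke→J1
bond 1 stroke→J2
bond 2 stroke→J3
bond 3 stroke→Sf1
bond 4 stroke→R1
bond 5 stroke→I1
bond 6 stroke→I2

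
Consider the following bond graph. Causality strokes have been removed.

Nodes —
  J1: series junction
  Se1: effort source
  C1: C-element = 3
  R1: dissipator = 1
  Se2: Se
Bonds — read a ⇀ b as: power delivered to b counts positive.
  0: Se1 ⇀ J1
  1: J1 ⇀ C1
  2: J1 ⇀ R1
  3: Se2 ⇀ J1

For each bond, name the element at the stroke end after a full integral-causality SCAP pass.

b0 stroke→J1
b1 stroke→J1
b2 stroke→R1
b3 stroke→J1

#0 stroke→J1  (source Se1 imposes e)
#3 stroke→J1  (source Se2 imposes e)
#1 stroke→J1  (C1 outputs effort q/C1)
#2 stroke→R1  (only one flow-in slot at J1)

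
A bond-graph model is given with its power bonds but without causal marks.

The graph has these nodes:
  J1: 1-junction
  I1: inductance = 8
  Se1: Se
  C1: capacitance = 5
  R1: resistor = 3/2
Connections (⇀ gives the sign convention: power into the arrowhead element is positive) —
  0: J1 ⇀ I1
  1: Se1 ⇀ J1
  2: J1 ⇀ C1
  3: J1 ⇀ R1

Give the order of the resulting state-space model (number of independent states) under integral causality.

2  (C1, I1 all integral)

b1 stroke→J1  (Se1 (Se) sets effort on bond)
b0 stroke→I1  (I1 outputs flow p/I1)
b2 stroke→J1  (J1 flow already set via bond 0)
b3 stroke→J1  (1-jn J1 has f-setter on 0)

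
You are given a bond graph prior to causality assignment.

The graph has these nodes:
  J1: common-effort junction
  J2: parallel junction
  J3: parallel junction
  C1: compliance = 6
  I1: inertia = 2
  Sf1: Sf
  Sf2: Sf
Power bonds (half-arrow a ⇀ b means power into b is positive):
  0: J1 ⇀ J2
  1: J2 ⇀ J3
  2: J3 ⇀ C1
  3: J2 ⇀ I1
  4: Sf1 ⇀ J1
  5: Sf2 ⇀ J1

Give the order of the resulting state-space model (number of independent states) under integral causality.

β4 |Sf1  (Sf1 fixes flow; stroke at Sf1)
β5 |Sf2  (Sf2 fixes flow; stroke at Sf2)
β0 |J1  (closing 0-jn rule on J1)
β2 |J3  (C1 integral (e out))
β1 |J2  (common-e at J3 fixed by 2)
β3 |I1  (J2: bond 1 brought effort, rest push out)

2  (C1, I1 all integral)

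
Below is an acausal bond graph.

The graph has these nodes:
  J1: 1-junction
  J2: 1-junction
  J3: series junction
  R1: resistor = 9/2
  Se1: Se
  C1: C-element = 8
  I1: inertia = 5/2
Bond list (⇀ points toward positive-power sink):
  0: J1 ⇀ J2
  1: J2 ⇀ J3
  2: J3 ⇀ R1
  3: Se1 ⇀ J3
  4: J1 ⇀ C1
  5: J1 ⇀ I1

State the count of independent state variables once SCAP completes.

2  (C1, I1 all integral)

β3 →J3  (source Se1 imposes e)
β4 →J1  (C1 outputs effort q/C1)
β5 →I1  (I1 integral (f out))
β0 →J1  (J1: bond 5 brought flow, rest push out)
β1 →J2  (J2: bond 0 brought flow, rest push out)
β2 →J3  (1-jn J3 has f-setter on 1)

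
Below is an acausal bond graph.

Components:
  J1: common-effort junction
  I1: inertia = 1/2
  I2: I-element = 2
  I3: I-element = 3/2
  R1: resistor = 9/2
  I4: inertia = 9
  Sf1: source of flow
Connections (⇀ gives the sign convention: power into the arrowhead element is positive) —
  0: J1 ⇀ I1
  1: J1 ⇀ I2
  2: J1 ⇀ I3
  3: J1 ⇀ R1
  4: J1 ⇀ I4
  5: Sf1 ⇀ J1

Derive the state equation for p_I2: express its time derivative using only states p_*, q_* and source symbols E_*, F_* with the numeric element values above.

#5 stroke at Sf1  (Sf1 fixes flow; stroke at Sf1)
#0 stroke at I1  (I1 outputs flow p/I1)
#1 stroke at I2  (I2 integral (f out))
#2 stroke at I3  (I3 integral (f out))
#4 stroke at I4  (I4 integral (f out))
#3 stroke at J1  (only one effort-in slot at J1)

dp_I2/dt = 9*F_Sf1/2 - 9*p_I1 - 9*p_I2/4 - 3*p_I3 - p_I4/2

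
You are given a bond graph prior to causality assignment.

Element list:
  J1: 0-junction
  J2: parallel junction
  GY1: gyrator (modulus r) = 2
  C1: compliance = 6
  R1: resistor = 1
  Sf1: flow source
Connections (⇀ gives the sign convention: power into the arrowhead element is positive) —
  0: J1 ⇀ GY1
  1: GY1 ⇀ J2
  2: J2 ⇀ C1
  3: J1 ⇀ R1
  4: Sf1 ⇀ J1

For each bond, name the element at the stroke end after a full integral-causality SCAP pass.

b0 stroke→GY1
b1 stroke→GY1
b2 stroke→J2
b3 stroke→J1
b4 stroke→Sf1

β4 stroke at Sf1  (Sf1 fixes flow; stroke at Sf1)
β2 stroke at J2  (C1 integral (e out))
β1 stroke at GY1  (J2: bond 2 brought effort, rest push out)
β0 stroke at GY1  (GY1 both-in/both-out from 1)
β3 stroke at J1  (only one effort-in slot at J1)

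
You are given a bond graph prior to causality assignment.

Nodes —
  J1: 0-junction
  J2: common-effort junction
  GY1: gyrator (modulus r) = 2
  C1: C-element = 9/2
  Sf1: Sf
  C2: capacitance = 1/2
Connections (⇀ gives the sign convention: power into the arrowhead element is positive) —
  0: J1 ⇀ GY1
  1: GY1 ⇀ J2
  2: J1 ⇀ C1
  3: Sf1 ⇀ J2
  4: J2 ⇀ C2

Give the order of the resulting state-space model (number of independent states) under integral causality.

2  (C1, C2 all integral)

#3 stroke at Sf1  (Sf1 (Sf) sets flow on bond)
#2 stroke at J1  (prefer integral on C1)
#0 stroke at GY1  (common-e at J1 fixed by 2)
#1 stroke at GY1  (GY1 both-in/both-out from 0)
#4 stroke at J2  (closing 0-jn rule on J2)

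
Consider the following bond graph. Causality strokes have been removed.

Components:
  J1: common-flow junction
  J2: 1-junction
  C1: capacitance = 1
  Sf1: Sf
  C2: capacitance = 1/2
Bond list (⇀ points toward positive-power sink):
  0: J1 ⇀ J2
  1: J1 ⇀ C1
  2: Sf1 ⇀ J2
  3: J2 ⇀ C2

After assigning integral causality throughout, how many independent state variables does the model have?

2  (C1, C2 all integral)

b2 →Sf1  (Sf1 (Sf) sets flow on bond)
b0 →J2  (common-f at J2 fixed by 2)
b3 →J2  (common-f at J2 fixed by 2)
b1 →J1  (common-f at J1 fixed by 0)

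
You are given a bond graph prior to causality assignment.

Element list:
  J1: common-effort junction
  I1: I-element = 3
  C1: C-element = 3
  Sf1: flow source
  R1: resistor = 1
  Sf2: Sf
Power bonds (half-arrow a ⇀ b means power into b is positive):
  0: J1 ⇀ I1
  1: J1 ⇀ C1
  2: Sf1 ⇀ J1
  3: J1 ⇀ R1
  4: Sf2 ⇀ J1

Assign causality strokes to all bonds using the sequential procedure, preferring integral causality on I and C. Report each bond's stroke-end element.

bond 2 |Sf1  (Sf1: flow source, stroke at near end)
bond 4 |Sf2  (Sf2: flow source, stroke at near end)
bond 0 |I1  (prefer integral on I1)
bond 1 |J1  (C1 outputs effort q/C1)
bond 3 |R1  (common-e at J1 fixed by 1)

bond 0 stroke at I1
bond 1 stroke at J1
bond 2 stroke at Sf1
bond 3 stroke at R1
bond 4 stroke at Sf2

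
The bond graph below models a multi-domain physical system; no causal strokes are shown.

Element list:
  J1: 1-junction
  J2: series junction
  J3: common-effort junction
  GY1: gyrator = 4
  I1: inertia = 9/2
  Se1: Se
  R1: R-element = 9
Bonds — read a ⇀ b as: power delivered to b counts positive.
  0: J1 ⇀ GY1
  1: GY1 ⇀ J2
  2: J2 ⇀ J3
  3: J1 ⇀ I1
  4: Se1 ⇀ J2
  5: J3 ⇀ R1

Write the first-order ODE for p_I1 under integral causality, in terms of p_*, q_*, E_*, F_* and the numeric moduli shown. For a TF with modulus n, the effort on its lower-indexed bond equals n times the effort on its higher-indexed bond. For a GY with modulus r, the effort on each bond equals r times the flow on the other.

dp_I1/dt = -4*E_Se1/9 - 32*p_I1/81

#4 |J2  (Se1 fixes effort; stroke away)
#3 |I1  (I1 integral (f out))
#0 |J1  (1-jn J1 has f-setter on 3)
#1 |J2  (GY1: gyrator matches bond 0)
#2 |J3  (closing 1-jn rule on J2)
#5 |R1  (common-e at J3 fixed by 2)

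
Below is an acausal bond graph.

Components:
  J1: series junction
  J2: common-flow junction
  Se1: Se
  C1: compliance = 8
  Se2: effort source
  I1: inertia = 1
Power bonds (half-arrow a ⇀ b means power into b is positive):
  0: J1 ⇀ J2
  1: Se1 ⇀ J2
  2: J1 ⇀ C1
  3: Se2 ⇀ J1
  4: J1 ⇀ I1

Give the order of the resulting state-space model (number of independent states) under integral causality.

β1 stroke→J2  (source Se1 imposes e)
β3 stroke→J1  (Se2: effort source, stroke at far end)
β0 stroke→J1  (J2 needs exactly one f-in)
β2 stroke→J1  (C1: C, integral causality)
β4 stroke→I1  (J1 needs exactly one f-in)

2  (C1, I1 all integral)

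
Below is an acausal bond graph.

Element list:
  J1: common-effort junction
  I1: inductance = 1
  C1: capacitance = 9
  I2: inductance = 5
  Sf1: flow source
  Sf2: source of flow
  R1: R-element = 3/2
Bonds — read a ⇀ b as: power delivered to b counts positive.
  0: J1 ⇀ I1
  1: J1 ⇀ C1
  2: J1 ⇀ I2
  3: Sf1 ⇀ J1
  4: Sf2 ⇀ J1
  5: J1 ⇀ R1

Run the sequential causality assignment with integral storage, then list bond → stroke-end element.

#0 stroke at I1
#1 stroke at J1
#2 stroke at I2
#3 stroke at Sf1
#4 stroke at Sf2
#5 stroke at R1

bond 3 stroke at Sf1  (source Sf1 imposes f)
bond 4 stroke at Sf2  (source Sf2 imposes f)
bond 0 stroke at I1  (I1 outputs flow p/I1)
bond 1 stroke at J1  (C1: C, integral causality)
bond 2 stroke at I2  (common-e at J1 fixed by 1)
bond 5 stroke at R1  (J1 effort already set via bond 1)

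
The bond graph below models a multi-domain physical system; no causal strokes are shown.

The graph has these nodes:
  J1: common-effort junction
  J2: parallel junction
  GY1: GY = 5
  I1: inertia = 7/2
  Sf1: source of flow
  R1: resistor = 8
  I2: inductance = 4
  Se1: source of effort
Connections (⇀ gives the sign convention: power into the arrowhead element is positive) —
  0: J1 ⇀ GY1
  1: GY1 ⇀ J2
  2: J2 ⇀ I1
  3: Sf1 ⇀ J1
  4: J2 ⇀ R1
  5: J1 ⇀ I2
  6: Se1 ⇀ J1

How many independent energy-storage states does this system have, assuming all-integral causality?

2  (I1, I2 all integral)

#3 stroke at Sf1  (Sf1 (Sf) sets flow on bond)
#6 stroke at J1  (Se1 fixes effort; stroke away)
#0 stroke at GY1  (0-jn J1 has e-setter on 6)
#5 stroke at I2  (J1: bond 6 brought effort, rest push out)
#1 stroke at GY1  (GY1 both-in/both-out from 0)
#2 stroke at I1  (I1: I, integral causality)
#4 stroke at J2  (only one effort-in slot at J2)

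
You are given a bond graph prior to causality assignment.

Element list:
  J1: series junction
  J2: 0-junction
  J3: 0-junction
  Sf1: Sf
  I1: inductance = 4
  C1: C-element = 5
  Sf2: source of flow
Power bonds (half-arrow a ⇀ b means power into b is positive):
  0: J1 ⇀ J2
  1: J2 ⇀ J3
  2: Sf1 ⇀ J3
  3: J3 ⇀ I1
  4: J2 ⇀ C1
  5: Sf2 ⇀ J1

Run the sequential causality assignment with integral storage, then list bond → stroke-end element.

β0 stroke→J1
β1 stroke→J3
β2 stroke→Sf1
β3 stroke→I1
β4 stroke→J2
β5 stroke→Sf2

β2 →Sf1  (source Sf1 imposes f)
β5 →Sf2  (Sf2 (Sf) sets flow on bond)
β0 →J1  (1-jn J1 has f-setter on 5)
β3 →I1  (I1: I, integral causality)
β1 →J3  (J3 needs exactly one e-in)
β4 →J2  (only one effort-in slot at J2)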